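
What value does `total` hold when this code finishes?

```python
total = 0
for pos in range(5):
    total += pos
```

Let's trace through this code step by step.

Initialize: total = 0
Entering loop: for pos in range(5):

After execution: total = 10
10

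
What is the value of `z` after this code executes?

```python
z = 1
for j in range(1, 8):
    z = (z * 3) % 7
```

Let's trace through this code step by step.

Initialize: z = 1
Entering loop: for j in range(1, 8):

After execution: z = 3
3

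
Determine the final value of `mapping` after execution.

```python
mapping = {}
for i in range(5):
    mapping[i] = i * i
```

Let's trace through this code step by step.

Initialize: mapping = {}
Entering loop: for i in range(5):

After execution: mapping = {0: 0, 1: 1, 2: 4, 3: 9, 4: 16}
{0: 0, 1: 1, 2: 4, 3: 9, 4: 16}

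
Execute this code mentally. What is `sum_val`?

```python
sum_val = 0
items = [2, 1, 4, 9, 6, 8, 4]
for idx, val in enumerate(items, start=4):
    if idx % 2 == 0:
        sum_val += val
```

Let's trace through this code step by step.

Initialize: sum_val = 0
Initialize: items = [2, 1, 4, 9, 6, 8, 4]
Entering loop: for idx, val in enumerate(items, start=4):

After execution: sum_val = 16
16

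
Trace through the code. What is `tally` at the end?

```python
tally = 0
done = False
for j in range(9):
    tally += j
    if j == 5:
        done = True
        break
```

Let's trace through this code step by step.

Initialize: tally = 0
Initialize: done = False
Entering loop: for j in range(9):

After execution: tally = 15
15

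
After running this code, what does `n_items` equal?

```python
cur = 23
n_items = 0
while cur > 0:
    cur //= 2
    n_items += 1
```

Let's trace through this code step by step.

Initialize: cur = 23
Initialize: n_items = 0
Entering loop: while cur > 0:

After execution: n_items = 5
5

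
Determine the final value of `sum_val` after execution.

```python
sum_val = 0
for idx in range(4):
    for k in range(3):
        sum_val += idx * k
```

Let's trace through this code step by step.

Initialize: sum_val = 0
Entering loop: for idx in range(4):

After execution: sum_val = 18
18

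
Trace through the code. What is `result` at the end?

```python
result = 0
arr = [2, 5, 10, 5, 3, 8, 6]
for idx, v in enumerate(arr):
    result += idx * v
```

Let's trace through this code step by step.

Initialize: result = 0
Initialize: arr = [2, 5, 10, 5, 3, 8, 6]
Entering loop: for idx, v in enumerate(arr):

After execution: result = 128
128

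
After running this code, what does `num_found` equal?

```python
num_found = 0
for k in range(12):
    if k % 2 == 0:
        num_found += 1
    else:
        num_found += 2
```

Let's trace through this code step by step.

Initialize: num_found = 0
Entering loop: for k in range(12):

After execution: num_found = 18
18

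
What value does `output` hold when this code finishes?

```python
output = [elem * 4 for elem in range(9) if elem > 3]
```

Let's trace through this code step by step.

Initialize: output = [elem * 4 for elem in range(9) if elem > 3]

After execution: output = [16, 20, 24, 28, 32]
[16, 20, 24, 28, 32]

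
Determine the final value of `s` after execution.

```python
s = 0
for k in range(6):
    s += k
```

Let's trace through this code step by step.

Initialize: s = 0
Entering loop: for k in range(6):

After execution: s = 15
15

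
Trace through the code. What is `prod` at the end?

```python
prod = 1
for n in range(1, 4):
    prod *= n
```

Let's trace through this code step by step.

Initialize: prod = 1
Entering loop: for n in range(1, 4):

After execution: prod = 6
6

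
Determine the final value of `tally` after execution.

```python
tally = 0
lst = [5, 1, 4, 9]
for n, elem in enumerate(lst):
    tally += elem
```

Let's trace through this code step by step.

Initialize: tally = 0
Initialize: lst = [5, 1, 4, 9]
Entering loop: for n, elem in enumerate(lst):

After execution: tally = 19
19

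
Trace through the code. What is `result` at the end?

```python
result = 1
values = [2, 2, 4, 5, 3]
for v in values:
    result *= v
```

Let's trace through this code step by step.

Initialize: result = 1
Initialize: values = [2, 2, 4, 5, 3]
Entering loop: for v in values:

After execution: result = 240
240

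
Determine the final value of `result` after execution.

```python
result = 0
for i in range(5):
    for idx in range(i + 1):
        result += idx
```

Let's trace through this code step by step.

Initialize: result = 0
Entering loop: for i in range(5):

After execution: result = 20
20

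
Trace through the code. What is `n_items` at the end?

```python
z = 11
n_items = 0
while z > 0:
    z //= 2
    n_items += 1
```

Let's trace through this code step by step.

Initialize: z = 11
Initialize: n_items = 0
Entering loop: while z > 0:

After execution: n_items = 4
4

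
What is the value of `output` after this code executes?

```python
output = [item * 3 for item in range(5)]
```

Let's trace through this code step by step.

Initialize: output = [item * 3 for item in range(5)]

After execution: output = [0, 3, 6, 9, 12]
[0, 3, 6, 9, 12]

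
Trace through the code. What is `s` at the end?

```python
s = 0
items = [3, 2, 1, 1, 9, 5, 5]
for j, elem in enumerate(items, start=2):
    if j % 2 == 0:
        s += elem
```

Let's trace through this code step by step.

Initialize: s = 0
Initialize: items = [3, 2, 1, 1, 9, 5, 5]
Entering loop: for j, elem in enumerate(items, start=2):

After execution: s = 18
18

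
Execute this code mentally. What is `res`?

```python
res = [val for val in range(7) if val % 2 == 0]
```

Let's trace through this code step by step.

Initialize: res = [val for val in range(7) if val % 2 == 0]

After execution: res = [0, 2, 4, 6]
[0, 2, 4, 6]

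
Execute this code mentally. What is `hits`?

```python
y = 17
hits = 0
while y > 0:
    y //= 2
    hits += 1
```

Let's trace through this code step by step.

Initialize: y = 17
Initialize: hits = 0
Entering loop: while y > 0:

After execution: hits = 5
5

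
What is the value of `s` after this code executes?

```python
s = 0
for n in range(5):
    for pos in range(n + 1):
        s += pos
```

Let's trace through this code step by step.

Initialize: s = 0
Entering loop: for n in range(5):

After execution: s = 20
20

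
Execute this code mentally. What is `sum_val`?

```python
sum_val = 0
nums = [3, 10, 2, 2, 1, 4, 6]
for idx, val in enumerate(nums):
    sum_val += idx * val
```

Let's trace through this code step by step.

Initialize: sum_val = 0
Initialize: nums = [3, 10, 2, 2, 1, 4, 6]
Entering loop: for idx, val in enumerate(nums):

After execution: sum_val = 80
80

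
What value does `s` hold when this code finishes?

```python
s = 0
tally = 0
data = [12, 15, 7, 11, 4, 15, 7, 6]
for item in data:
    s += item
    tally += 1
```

Let's trace through this code step by step.

Initialize: s = 0
Initialize: tally = 0
Initialize: data = [12, 15, 7, 11, 4, 15, 7, 6]
Entering loop: for item in data:

After execution: s = 77
77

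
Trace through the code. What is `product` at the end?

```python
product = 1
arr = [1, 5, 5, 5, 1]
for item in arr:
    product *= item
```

Let's trace through this code step by step.

Initialize: product = 1
Initialize: arr = [1, 5, 5, 5, 1]
Entering loop: for item in arr:

After execution: product = 125
125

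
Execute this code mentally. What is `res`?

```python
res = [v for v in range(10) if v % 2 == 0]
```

Let's trace through this code step by step.

Initialize: res = [v for v in range(10) if v % 2 == 0]

After execution: res = [0, 2, 4, 6, 8]
[0, 2, 4, 6, 8]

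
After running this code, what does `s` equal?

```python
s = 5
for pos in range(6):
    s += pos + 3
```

Let's trace through this code step by step.

Initialize: s = 5
Entering loop: for pos in range(6):

After execution: s = 38
38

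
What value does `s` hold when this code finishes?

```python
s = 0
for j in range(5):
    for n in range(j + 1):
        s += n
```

Let's trace through this code step by step.

Initialize: s = 0
Entering loop: for j in range(5):

After execution: s = 20
20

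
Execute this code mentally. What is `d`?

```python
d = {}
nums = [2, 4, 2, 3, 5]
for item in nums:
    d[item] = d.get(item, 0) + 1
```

Let's trace through this code step by step.

Initialize: d = {}
Initialize: nums = [2, 4, 2, 3, 5]
Entering loop: for item in nums:

After execution: d = {2: 2, 4: 1, 3: 1, 5: 1}
{2: 2, 4: 1, 3: 1, 5: 1}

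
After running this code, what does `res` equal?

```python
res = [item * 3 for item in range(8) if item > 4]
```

Let's trace through this code step by step.

Initialize: res = [item * 3 for item in range(8) if item > 4]

After execution: res = [15, 18, 21]
[15, 18, 21]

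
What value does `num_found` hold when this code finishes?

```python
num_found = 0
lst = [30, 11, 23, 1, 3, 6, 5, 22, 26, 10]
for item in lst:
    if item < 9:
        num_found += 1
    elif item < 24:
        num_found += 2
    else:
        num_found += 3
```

Let's trace through this code step by step.

Initialize: num_found = 0
Initialize: lst = [30, 11, 23, 1, 3, 6, 5, 22, 26, 10]
Entering loop: for item in lst:

After execution: num_found = 18
18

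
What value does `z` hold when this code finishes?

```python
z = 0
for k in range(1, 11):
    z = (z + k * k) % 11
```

Let's trace through this code step by step.

Initialize: z = 0
Entering loop: for k in range(1, 11):

After execution: z = 0
0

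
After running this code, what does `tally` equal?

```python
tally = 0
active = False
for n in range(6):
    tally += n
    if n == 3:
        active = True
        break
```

Let's trace through this code step by step.

Initialize: tally = 0
Initialize: active = False
Entering loop: for n in range(6):

After execution: tally = 6
6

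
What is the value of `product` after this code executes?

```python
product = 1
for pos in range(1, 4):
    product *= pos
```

Let's trace through this code step by step.

Initialize: product = 1
Entering loop: for pos in range(1, 4):

After execution: product = 6
6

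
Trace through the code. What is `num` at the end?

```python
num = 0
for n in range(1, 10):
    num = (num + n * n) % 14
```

Let's trace through this code step by step.

Initialize: num = 0
Entering loop: for n in range(1, 10):

After execution: num = 5
5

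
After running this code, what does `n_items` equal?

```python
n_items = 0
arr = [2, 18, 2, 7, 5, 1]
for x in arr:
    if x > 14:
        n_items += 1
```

Let's trace through this code step by step.

Initialize: n_items = 0
Initialize: arr = [2, 18, 2, 7, 5, 1]
Entering loop: for x in arr:

After execution: n_items = 1
1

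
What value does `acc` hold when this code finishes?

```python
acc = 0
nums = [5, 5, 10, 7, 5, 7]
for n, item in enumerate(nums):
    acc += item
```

Let's trace through this code step by step.

Initialize: acc = 0
Initialize: nums = [5, 5, 10, 7, 5, 7]
Entering loop: for n, item in enumerate(nums):

After execution: acc = 39
39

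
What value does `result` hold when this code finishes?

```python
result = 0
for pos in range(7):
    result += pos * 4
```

Let's trace through this code step by step.

Initialize: result = 0
Entering loop: for pos in range(7):

After execution: result = 84
84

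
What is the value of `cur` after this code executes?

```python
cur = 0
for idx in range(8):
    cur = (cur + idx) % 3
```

Let's trace through this code step by step.

Initialize: cur = 0
Entering loop: for idx in range(8):

After execution: cur = 1
1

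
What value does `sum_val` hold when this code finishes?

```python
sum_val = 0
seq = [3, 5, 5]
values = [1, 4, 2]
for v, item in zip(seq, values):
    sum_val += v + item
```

Let's trace through this code step by step.

Initialize: sum_val = 0
Initialize: seq = [3, 5, 5]
Initialize: values = [1, 4, 2]
Entering loop: for v, item in zip(seq, values):

After execution: sum_val = 20
20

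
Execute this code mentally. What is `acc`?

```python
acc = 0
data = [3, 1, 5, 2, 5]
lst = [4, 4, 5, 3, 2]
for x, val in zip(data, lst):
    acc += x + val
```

Let's trace through this code step by step.

Initialize: acc = 0
Initialize: data = [3, 1, 5, 2, 5]
Initialize: lst = [4, 4, 5, 3, 2]
Entering loop: for x, val in zip(data, lst):

After execution: acc = 34
34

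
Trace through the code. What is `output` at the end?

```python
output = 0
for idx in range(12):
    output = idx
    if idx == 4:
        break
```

Let's trace through this code step by step.

Initialize: output = 0
Entering loop: for idx in range(12):

After execution: output = 4
4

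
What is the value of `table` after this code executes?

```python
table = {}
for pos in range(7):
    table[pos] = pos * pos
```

Let's trace through this code step by step.

Initialize: table = {}
Entering loop: for pos in range(7):

After execution: table = {0: 0, 1: 1, 2: 4, 3: 9, 4: 16, 5: 25, 6: 36}
{0: 0, 1: 1, 2: 4, 3: 9, 4: 16, 5: 25, 6: 36}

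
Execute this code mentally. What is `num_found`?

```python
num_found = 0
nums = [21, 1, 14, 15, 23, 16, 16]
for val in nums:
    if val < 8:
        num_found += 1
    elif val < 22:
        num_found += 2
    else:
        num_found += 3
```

Let's trace through this code step by step.

Initialize: num_found = 0
Initialize: nums = [21, 1, 14, 15, 23, 16, 16]
Entering loop: for val in nums:

After execution: num_found = 14
14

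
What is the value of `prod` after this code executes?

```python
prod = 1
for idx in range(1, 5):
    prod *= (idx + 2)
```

Let's trace through this code step by step.

Initialize: prod = 1
Entering loop: for idx in range(1, 5):

After execution: prod = 360
360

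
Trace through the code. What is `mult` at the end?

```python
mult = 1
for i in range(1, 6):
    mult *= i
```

Let's trace through this code step by step.

Initialize: mult = 1
Entering loop: for i in range(1, 6):

After execution: mult = 120
120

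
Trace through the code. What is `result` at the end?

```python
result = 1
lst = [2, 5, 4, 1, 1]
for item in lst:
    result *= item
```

Let's trace through this code step by step.

Initialize: result = 1
Initialize: lst = [2, 5, 4, 1, 1]
Entering loop: for item in lst:

After execution: result = 40
40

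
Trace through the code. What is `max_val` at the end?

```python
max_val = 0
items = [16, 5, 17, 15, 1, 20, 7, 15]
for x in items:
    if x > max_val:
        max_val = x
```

Let's trace through this code step by step.

Initialize: max_val = 0
Initialize: items = [16, 5, 17, 15, 1, 20, 7, 15]
Entering loop: for x in items:

After execution: max_val = 20
20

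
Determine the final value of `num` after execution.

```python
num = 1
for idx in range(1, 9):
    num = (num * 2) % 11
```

Let's trace through this code step by step.

Initialize: num = 1
Entering loop: for idx in range(1, 9):

After execution: num = 3
3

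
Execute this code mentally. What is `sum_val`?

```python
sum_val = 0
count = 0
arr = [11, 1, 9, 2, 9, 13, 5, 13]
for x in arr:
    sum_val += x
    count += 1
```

Let's trace through this code step by step.

Initialize: sum_val = 0
Initialize: count = 0
Initialize: arr = [11, 1, 9, 2, 9, 13, 5, 13]
Entering loop: for x in arr:

After execution: sum_val = 63
63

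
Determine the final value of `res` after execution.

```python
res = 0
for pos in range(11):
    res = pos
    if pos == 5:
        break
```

Let's trace through this code step by step.

Initialize: res = 0
Entering loop: for pos in range(11):

After execution: res = 5
5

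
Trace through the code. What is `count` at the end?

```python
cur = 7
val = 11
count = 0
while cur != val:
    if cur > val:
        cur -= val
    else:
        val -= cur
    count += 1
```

Let's trace through this code step by step.

Initialize: cur = 7
Initialize: val = 11
Initialize: count = 0
Entering loop: while cur != val:

After execution: count = 5
5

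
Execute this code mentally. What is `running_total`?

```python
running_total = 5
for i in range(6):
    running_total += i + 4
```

Let's trace through this code step by step.

Initialize: running_total = 5
Entering loop: for i in range(6):

After execution: running_total = 44
44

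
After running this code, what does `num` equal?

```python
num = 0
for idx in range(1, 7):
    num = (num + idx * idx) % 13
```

Let's trace through this code step by step.

Initialize: num = 0
Entering loop: for idx in range(1, 7):

After execution: num = 0
0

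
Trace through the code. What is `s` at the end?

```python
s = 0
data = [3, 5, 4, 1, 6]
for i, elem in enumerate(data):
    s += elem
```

Let's trace through this code step by step.

Initialize: s = 0
Initialize: data = [3, 5, 4, 1, 6]
Entering loop: for i, elem in enumerate(data):

After execution: s = 19
19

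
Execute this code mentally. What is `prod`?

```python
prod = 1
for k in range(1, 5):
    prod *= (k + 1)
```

Let's trace through this code step by step.

Initialize: prod = 1
Entering loop: for k in range(1, 5):

After execution: prod = 120
120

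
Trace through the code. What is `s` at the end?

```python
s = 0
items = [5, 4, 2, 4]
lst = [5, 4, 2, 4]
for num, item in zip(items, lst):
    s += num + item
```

Let's trace through this code step by step.

Initialize: s = 0
Initialize: items = [5, 4, 2, 4]
Initialize: lst = [5, 4, 2, 4]
Entering loop: for num, item in zip(items, lst):

After execution: s = 30
30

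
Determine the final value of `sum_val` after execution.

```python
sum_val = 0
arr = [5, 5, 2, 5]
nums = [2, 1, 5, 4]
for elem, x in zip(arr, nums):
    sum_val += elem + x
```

Let's trace through this code step by step.

Initialize: sum_val = 0
Initialize: arr = [5, 5, 2, 5]
Initialize: nums = [2, 1, 5, 4]
Entering loop: for elem, x in zip(arr, nums):

After execution: sum_val = 29
29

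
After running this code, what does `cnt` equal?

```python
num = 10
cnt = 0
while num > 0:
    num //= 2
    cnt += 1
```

Let's trace through this code step by step.

Initialize: num = 10
Initialize: cnt = 0
Entering loop: while num > 0:

After execution: cnt = 4
4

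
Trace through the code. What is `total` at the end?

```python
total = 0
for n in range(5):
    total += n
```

Let's trace through this code step by step.

Initialize: total = 0
Entering loop: for n in range(5):

After execution: total = 10
10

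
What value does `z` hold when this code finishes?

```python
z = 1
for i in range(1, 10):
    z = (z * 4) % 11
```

Let's trace through this code step by step.

Initialize: z = 1
Entering loop: for i in range(1, 10):

After execution: z = 3
3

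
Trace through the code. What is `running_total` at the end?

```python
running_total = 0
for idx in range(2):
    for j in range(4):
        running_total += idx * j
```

Let's trace through this code step by step.

Initialize: running_total = 0
Entering loop: for idx in range(2):

After execution: running_total = 6
6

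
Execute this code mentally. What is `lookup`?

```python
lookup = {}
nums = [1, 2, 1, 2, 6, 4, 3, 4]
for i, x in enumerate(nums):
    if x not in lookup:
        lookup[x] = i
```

Let's trace through this code step by step.

Initialize: lookup = {}
Initialize: nums = [1, 2, 1, 2, 6, 4, 3, 4]
Entering loop: for i, x in enumerate(nums):

After execution: lookup = {1: 0, 2: 1, 6: 4, 4: 5, 3: 6}
{1: 0, 2: 1, 6: 4, 4: 5, 3: 6}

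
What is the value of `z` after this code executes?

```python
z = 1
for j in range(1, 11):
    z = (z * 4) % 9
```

Let's trace through this code step by step.

Initialize: z = 1
Entering loop: for j in range(1, 11):

After execution: z = 4
4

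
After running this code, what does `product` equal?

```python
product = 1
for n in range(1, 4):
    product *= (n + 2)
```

Let's trace through this code step by step.

Initialize: product = 1
Entering loop: for n in range(1, 4):

After execution: product = 60
60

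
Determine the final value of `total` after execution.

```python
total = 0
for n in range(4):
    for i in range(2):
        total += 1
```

Let's trace through this code step by step.

Initialize: total = 0
Entering loop: for n in range(4):

After execution: total = 8
8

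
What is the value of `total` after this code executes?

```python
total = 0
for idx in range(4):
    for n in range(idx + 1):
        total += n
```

Let's trace through this code step by step.

Initialize: total = 0
Entering loop: for idx in range(4):

After execution: total = 10
10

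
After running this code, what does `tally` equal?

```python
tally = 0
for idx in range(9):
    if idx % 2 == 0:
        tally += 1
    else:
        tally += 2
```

Let's trace through this code step by step.

Initialize: tally = 0
Entering loop: for idx in range(9):

After execution: tally = 13
13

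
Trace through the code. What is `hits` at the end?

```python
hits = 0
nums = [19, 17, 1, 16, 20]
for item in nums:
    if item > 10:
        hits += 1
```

Let's trace through this code step by step.

Initialize: hits = 0
Initialize: nums = [19, 17, 1, 16, 20]
Entering loop: for item in nums:

After execution: hits = 4
4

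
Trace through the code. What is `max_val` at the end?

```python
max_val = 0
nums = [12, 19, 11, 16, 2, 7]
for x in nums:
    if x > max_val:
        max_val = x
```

Let's trace through this code step by step.

Initialize: max_val = 0
Initialize: nums = [12, 19, 11, 16, 2, 7]
Entering loop: for x in nums:

After execution: max_val = 19
19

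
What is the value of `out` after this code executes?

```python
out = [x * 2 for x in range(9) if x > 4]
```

Let's trace through this code step by step.

Initialize: out = [x * 2 for x in range(9) if x > 4]

After execution: out = [10, 12, 14, 16]
[10, 12, 14, 16]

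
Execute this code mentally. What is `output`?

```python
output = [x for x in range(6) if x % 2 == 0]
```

Let's trace through this code step by step.

Initialize: output = [x for x in range(6) if x % 2 == 0]

After execution: output = [0, 2, 4]
[0, 2, 4]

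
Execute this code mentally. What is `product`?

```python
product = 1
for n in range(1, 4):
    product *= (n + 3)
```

Let's trace through this code step by step.

Initialize: product = 1
Entering loop: for n in range(1, 4):

After execution: product = 120
120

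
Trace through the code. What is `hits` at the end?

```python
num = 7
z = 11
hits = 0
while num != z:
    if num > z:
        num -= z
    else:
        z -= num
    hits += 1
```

Let's trace through this code step by step.

Initialize: num = 7
Initialize: z = 11
Initialize: hits = 0
Entering loop: while num != z:

After execution: hits = 5
5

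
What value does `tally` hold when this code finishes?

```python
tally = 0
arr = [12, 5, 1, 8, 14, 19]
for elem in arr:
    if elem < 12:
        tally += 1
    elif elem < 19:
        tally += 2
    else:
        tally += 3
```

Let's trace through this code step by step.

Initialize: tally = 0
Initialize: arr = [12, 5, 1, 8, 14, 19]
Entering loop: for elem in arr:

After execution: tally = 10
10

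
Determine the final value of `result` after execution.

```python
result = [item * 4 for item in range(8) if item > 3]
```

Let's trace through this code step by step.

Initialize: result = [item * 4 for item in range(8) if item > 3]

After execution: result = [16, 20, 24, 28]
[16, 20, 24, 28]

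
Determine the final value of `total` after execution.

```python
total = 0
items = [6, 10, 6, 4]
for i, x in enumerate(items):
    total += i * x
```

Let's trace through this code step by step.

Initialize: total = 0
Initialize: items = [6, 10, 6, 4]
Entering loop: for i, x in enumerate(items):

After execution: total = 34
34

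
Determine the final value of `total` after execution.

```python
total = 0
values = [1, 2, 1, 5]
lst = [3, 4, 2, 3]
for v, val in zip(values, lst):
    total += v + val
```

Let's trace through this code step by step.

Initialize: total = 0
Initialize: values = [1, 2, 1, 5]
Initialize: lst = [3, 4, 2, 3]
Entering loop: for v, val in zip(values, lst):

After execution: total = 21
21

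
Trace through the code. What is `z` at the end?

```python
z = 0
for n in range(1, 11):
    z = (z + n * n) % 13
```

Let's trace through this code step by step.

Initialize: z = 0
Entering loop: for n in range(1, 11):

After execution: z = 8
8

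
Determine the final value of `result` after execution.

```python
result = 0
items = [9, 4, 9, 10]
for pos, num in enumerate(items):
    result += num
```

Let's trace through this code step by step.

Initialize: result = 0
Initialize: items = [9, 4, 9, 10]
Entering loop: for pos, num in enumerate(items):

After execution: result = 32
32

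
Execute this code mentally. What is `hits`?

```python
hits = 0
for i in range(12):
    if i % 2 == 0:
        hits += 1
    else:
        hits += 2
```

Let's trace through this code step by step.

Initialize: hits = 0
Entering loop: for i in range(12):

After execution: hits = 18
18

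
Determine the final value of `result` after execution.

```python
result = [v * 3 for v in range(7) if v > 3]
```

Let's trace through this code step by step.

Initialize: result = [v * 3 for v in range(7) if v > 3]

After execution: result = [12, 15, 18]
[12, 15, 18]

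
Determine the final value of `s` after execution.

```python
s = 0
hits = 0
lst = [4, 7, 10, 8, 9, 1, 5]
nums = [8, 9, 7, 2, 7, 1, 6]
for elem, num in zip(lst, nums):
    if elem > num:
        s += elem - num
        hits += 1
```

Let's trace through this code step by step.

Initialize: s = 0
Initialize: hits = 0
Initialize: lst = [4, 7, 10, 8, 9, 1, 5]
Initialize: nums = [8, 9, 7, 2, 7, 1, 6]
Entering loop: for elem, num in zip(lst, nums):

After execution: s = 11
11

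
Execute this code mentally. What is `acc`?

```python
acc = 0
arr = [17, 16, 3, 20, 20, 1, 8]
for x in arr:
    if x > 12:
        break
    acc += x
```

Let's trace through this code step by step.

Initialize: acc = 0
Initialize: arr = [17, 16, 3, 20, 20, 1, 8]
Entering loop: for x in arr:

After execution: acc = 0
0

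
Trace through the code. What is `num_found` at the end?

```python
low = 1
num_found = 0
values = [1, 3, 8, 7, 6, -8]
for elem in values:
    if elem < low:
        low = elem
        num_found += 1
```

Let's trace through this code step by step.

Initialize: low = 1
Initialize: num_found = 0
Initialize: values = [1, 3, 8, 7, 6, -8]
Entering loop: for elem in values:

After execution: num_found = 1
1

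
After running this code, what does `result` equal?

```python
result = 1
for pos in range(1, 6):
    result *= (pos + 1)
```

Let's trace through this code step by step.

Initialize: result = 1
Entering loop: for pos in range(1, 6):

After execution: result = 720
720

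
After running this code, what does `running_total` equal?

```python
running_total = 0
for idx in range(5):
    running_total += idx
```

Let's trace through this code step by step.

Initialize: running_total = 0
Entering loop: for idx in range(5):

After execution: running_total = 10
10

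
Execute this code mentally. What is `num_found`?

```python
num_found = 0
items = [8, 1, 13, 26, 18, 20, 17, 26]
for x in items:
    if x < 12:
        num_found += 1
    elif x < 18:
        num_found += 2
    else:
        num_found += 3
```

Let's trace through this code step by step.

Initialize: num_found = 0
Initialize: items = [8, 1, 13, 26, 18, 20, 17, 26]
Entering loop: for x in items:

After execution: num_found = 18
18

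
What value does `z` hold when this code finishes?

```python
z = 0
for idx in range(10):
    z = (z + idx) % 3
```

Let's trace through this code step by step.

Initialize: z = 0
Entering loop: for idx in range(10):

After execution: z = 0
0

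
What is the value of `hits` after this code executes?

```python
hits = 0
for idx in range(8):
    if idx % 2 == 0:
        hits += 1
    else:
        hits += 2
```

Let's trace through this code step by step.

Initialize: hits = 0
Entering loop: for idx in range(8):

After execution: hits = 12
12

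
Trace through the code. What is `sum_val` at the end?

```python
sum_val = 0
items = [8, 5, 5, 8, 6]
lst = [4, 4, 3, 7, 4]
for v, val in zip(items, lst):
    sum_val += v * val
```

Let's trace through this code step by step.

Initialize: sum_val = 0
Initialize: items = [8, 5, 5, 8, 6]
Initialize: lst = [4, 4, 3, 7, 4]
Entering loop: for v, val in zip(items, lst):

After execution: sum_val = 147
147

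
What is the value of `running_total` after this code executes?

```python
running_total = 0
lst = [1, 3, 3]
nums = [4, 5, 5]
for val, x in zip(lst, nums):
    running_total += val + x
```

Let's trace through this code step by step.

Initialize: running_total = 0
Initialize: lst = [1, 3, 3]
Initialize: nums = [4, 5, 5]
Entering loop: for val, x in zip(lst, nums):

After execution: running_total = 21
21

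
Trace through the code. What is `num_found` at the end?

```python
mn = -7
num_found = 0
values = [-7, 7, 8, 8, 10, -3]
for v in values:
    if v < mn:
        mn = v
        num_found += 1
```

Let's trace through this code step by step.

Initialize: mn = -7
Initialize: num_found = 0
Initialize: values = [-7, 7, 8, 8, 10, -3]
Entering loop: for v in values:

After execution: num_found = 0
0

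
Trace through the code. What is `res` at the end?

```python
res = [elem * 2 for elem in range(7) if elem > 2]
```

Let's trace through this code step by step.

Initialize: res = [elem * 2 for elem in range(7) if elem > 2]

After execution: res = [6, 8, 10, 12]
[6, 8, 10, 12]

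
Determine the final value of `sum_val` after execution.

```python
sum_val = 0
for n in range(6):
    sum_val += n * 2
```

Let's trace through this code step by step.

Initialize: sum_val = 0
Entering loop: for n in range(6):

After execution: sum_val = 30
30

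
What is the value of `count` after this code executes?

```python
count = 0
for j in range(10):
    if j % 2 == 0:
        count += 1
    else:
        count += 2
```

Let's trace through this code step by step.

Initialize: count = 0
Entering loop: for j in range(10):

After execution: count = 15
15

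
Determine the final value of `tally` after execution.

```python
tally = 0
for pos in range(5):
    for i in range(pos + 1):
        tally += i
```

Let's trace through this code step by step.

Initialize: tally = 0
Entering loop: for pos in range(5):

After execution: tally = 20
20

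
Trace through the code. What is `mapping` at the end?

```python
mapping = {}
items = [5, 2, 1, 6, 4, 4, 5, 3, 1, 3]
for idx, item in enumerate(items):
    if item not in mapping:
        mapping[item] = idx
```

Let's trace through this code step by step.

Initialize: mapping = {}
Initialize: items = [5, 2, 1, 6, 4, 4, 5, 3, 1, 3]
Entering loop: for idx, item in enumerate(items):

After execution: mapping = {5: 0, 2: 1, 1: 2, 6: 3, 4: 4, 3: 7}
{5: 0, 2: 1, 1: 2, 6: 3, 4: 4, 3: 7}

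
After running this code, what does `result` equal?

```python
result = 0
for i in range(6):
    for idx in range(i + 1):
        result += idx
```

Let's trace through this code step by step.

Initialize: result = 0
Entering loop: for i in range(6):

After execution: result = 35
35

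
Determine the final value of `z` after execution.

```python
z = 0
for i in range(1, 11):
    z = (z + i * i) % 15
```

Let's trace through this code step by step.

Initialize: z = 0
Entering loop: for i in range(1, 11):

After execution: z = 10
10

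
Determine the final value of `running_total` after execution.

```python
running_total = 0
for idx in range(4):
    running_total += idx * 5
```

Let's trace through this code step by step.

Initialize: running_total = 0
Entering loop: for idx in range(4):

After execution: running_total = 30
30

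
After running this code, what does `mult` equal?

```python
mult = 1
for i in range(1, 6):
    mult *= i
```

Let's trace through this code step by step.

Initialize: mult = 1
Entering loop: for i in range(1, 6):

After execution: mult = 120
120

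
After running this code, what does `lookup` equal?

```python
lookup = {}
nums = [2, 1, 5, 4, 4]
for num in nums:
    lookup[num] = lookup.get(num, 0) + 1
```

Let's trace through this code step by step.

Initialize: lookup = {}
Initialize: nums = [2, 1, 5, 4, 4]
Entering loop: for num in nums:

After execution: lookup = {2: 1, 1: 1, 5: 1, 4: 2}
{2: 1, 1: 1, 5: 1, 4: 2}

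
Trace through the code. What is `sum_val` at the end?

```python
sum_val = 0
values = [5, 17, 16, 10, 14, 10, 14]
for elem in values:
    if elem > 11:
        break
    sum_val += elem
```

Let's trace through this code step by step.

Initialize: sum_val = 0
Initialize: values = [5, 17, 16, 10, 14, 10, 14]
Entering loop: for elem in values:

After execution: sum_val = 5
5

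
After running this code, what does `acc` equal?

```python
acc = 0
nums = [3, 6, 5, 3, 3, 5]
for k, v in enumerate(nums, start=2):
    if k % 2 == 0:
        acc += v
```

Let's trace through this code step by step.

Initialize: acc = 0
Initialize: nums = [3, 6, 5, 3, 3, 5]
Entering loop: for k, v in enumerate(nums, start=2):

After execution: acc = 11
11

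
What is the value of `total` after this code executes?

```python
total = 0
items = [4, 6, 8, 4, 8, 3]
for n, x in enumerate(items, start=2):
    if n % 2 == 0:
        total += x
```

Let's trace through this code step by step.

Initialize: total = 0
Initialize: items = [4, 6, 8, 4, 8, 3]
Entering loop: for n, x in enumerate(items, start=2):

After execution: total = 20
20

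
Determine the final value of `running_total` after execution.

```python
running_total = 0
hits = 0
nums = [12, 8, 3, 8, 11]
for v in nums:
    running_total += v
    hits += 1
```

Let's trace through this code step by step.

Initialize: running_total = 0
Initialize: hits = 0
Initialize: nums = [12, 8, 3, 8, 11]
Entering loop: for v in nums:

After execution: running_total = 42
42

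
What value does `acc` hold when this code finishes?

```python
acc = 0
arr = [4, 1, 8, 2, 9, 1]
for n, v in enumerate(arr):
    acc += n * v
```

Let's trace through this code step by step.

Initialize: acc = 0
Initialize: arr = [4, 1, 8, 2, 9, 1]
Entering loop: for n, v in enumerate(arr):

After execution: acc = 64
64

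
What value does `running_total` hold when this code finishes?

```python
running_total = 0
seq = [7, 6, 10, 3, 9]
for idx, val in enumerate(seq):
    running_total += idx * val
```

Let's trace through this code step by step.

Initialize: running_total = 0
Initialize: seq = [7, 6, 10, 3, 9]
Entering loop: for idx, val in enumerate(seq):

After execution: running_total = 71
71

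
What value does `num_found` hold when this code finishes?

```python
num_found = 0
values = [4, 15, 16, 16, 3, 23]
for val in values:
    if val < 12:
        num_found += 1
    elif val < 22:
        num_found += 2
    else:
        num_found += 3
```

Let's trace through this code step by step.

Initialize: num_found = 0
Initialize: values = [4, 15, 16, 16, 3, 23]
Entering loop: for val in values:

After execution: num_found = 11
11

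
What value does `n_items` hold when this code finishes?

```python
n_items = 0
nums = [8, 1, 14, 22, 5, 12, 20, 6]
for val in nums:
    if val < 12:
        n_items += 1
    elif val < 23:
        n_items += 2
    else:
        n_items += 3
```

Let's trace through this code step by step.

Initialize: n_items = 0
Initialize: nums = [8, 1, 14, 22, 5, 12, 20, 6]
Entering loop: for val in nums:

After execution: n_items = 12
12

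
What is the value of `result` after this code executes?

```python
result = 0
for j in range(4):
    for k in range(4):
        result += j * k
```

Let's trace through this code step by step.

Initialize: result = 0
Entering loop: for j in range(4):

After execution: result = 36
36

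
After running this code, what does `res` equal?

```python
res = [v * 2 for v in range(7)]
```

Let's trace through this code step by step.

Initialize: res = [v * 2 for v in range(7)]

After execution: res = [0, 2, 4, 6, 8, 10, 12]
[0, 2, 4, 6, 8, 10, 12]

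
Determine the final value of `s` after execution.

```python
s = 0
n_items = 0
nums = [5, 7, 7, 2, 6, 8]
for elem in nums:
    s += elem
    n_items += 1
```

Let's trace through this code step by step.

Initialize: s = 0
Initialize: n_items = 0
Initialize: nums = [5, 7, 7, 2, 6, 8]
Entering loop: for elem in nums:

After execution: s = 35
35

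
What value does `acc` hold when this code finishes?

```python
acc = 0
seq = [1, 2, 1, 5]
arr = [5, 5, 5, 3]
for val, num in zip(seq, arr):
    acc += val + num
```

Let's trace through this code step by step.

Initialize: acc = 0
Initialize: seq = [1, 2, 1, 5]
Initialize: arr = [5, 5, 5, 3]
Entering loop: for val, num in zip(seq, arr):

After execution: acc = 27
27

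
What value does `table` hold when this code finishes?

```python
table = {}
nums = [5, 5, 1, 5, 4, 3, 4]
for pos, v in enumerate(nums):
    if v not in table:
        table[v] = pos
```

Let's trace through this code step by step.

Initialize: table = {}
Initialize: nums = [5, 5, 1, 5, 4, 3, 4]
Entering loop: for pos, v in enumerate(nums):

After execution: table = {5: 0, 1: 2, 4: 4, 3: 5}
{5: 0, 1: 2, 4: 4, 3: 5}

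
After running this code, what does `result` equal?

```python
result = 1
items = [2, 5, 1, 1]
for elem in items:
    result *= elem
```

Let's trace through this code step by step.

Initialize: result = 1
Initialize: items = [2, 5, 1, 1]
Entering loop: for elem in items:

After execution: result = 10
10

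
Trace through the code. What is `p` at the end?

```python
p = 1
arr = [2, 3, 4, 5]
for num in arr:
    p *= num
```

Let's trace through this code step by step.

Initialize: p = 1
Initialize: arr = [2, 3, 4, 5]
Entering loop: for num in arr:

After execution: p = 120
120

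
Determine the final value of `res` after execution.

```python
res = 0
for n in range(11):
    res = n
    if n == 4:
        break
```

Let's trace through this code step by step.

Initialize: res = 0
Entering loop: for n in range(11):

After execution: res = 4
4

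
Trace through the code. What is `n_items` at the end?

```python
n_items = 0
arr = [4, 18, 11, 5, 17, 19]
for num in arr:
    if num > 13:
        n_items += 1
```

Let's trace through this code step by step.

Initialize: n_items = 0
Initialize: arr = [4, 18, 11, 5, 17, 19]
Entering loop: for num in arr:

After execution: n_items = 3
3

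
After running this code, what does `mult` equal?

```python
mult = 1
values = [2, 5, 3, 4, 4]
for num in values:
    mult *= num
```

Let's trace through this code step by step.

Initialize: mult = 1
Initialize: values = [2, 5, 3, 4, 4]
Entering loop: for num in values:

After execution: mult = 480
480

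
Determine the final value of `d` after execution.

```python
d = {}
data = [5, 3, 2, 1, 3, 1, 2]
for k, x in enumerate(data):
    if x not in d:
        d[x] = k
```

Let's trace through this code step by step.

Initialize: d = {}
Initialize: data = [5, 3, 2, 1, 3, 1, 2]
Entering loop: for k, x in enumerate(data):

After execution: d = {5: 0, 3: 1, 2: 2, 1: 3}
{5: 0, 3: 1, 2: 2, 1: 3}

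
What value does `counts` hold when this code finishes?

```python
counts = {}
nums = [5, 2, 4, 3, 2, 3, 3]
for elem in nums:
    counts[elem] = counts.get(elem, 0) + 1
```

Let's trace through this code step by step.

Initialize: counts = {}
Initialize: nums = [5, 2, 4, 3, 2, 3, 3]
Entering loop: for elem in nums:

After execution: counts = {5: 1, 2: 2, 4: 1, 3: 3}
{5: 1, 2: 2, 4: 1, 3: 3}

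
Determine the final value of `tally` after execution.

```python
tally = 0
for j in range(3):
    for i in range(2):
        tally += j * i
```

Let's trace through this code step by step.

Initialize: tally = 0
Entering loop: for j in range(3):

After execution: tally = 3
3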